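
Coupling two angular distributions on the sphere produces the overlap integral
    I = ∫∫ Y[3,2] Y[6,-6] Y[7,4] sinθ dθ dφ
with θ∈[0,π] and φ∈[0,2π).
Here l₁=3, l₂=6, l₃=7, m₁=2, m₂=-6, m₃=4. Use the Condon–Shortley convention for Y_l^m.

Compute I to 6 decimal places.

m-sum 0 ✓  L=16 even ✓  3≤7≤9 ✓
Π(2lᵢ+1) = 7×13×15 = 1365
triangle coeff Δ(3,6,7) = 1/2042040
Σ_t [0,2]: t=0:+1/207360 t=1:−1/57600 t=2:+1/207360 = -1/129600
(3j)²=168/12155 [(3 6 7; 0 0 0)], sign=+1
Σ_t [0,0]: t=0:+1/43545600 = 1/43545600
(3j)²=11/3094 [(3 6 7; 2 -6 4)], sign=-1
⇒ 4πI² = 252/3757
I = (-1)√(252/3757/(4π)) = -0.07305917

-0.073059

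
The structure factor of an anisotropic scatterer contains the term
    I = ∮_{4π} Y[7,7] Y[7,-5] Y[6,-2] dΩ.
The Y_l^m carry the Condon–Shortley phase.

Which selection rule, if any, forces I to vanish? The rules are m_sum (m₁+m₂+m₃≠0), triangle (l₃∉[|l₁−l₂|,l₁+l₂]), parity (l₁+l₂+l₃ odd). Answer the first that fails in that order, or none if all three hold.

none

m₁+m₂+m₃ = 7 − 5 − 2 = 0  ✓
triangle: |7−7|=0 ≤ l₃=6 ≤ 7+7=14  ✓
parity: l₁+l₂+l₃ = 20 is even  ✓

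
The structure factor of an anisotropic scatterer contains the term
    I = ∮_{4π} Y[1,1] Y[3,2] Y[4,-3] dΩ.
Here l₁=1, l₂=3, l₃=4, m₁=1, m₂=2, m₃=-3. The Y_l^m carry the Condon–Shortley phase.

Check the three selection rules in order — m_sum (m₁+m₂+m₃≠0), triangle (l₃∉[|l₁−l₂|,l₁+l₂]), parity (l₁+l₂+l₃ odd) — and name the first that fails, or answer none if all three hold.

none

azimuthal sum: 1 + 2 − 3 = 0  ✓
2 ≤ 4 ≤ 4 (triangle on l)  ✓
L = 1 + 3 + 4 = 8 (even)  ✓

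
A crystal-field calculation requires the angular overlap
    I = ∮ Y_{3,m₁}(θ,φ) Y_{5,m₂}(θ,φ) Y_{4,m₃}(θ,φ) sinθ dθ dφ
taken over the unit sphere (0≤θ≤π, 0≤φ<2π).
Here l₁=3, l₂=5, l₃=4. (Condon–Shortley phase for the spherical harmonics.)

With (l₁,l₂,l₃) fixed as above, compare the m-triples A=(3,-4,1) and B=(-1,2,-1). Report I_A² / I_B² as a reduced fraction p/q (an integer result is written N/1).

405/256

Shared (l₁,l₂,l₃)=(3,5,4): N and (l;000)² cancel in I_A²/I_B².
A: Δ = 4!·2!·6!/13! = 1/180180; Racah Σ t=0..0: t=0:+1/5760 = 1/5760; ⇒ 3j(3 5 4; 3 -4 1)² = 9/286, sgn -1
B: Δ = 4!·2!·6!/13! = 1/180180; Racah Σ t=2..4: t=2:+1/960 t=3:−1/288 t=4:+1/1728 = -1/540; ⇒ 3j(3 5 4; -1 2 -1)² = 128/6435, sgn +1
I_A²/I_B² = (9/286)/(128/6435) = 405/256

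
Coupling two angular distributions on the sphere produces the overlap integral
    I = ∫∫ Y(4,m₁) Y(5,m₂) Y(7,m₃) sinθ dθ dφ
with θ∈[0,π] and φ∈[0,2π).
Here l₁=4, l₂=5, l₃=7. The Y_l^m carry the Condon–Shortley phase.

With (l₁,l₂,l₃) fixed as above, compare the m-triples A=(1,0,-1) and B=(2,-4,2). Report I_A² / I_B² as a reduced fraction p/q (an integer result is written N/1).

l's match ⇒ only the (l;m) 3-j factors differ between A and B.
A: triangle coeff Δ(4,5,7) = 1/6126120; Σ_t [0,2]: t=0:+1/51840 t=1:−1/27648 t=2:+1/172800 = -23/2073600; (3j)²=529/87516 [(4 5 7; 1 0 -1)], sign=-1
B: triangle coeff Δ(4,5,7) = 1/6126120; Σ_t [0,1]: t=0:+1/483840 t=1:−1/4838400 = 1/537600; (3j)²=2187/170170 [(4 5 7; 2 -4 2)], sign=-1
I_A²/I_B² = (529/87516)/(2187/170170) = 18515/39366

18515/39366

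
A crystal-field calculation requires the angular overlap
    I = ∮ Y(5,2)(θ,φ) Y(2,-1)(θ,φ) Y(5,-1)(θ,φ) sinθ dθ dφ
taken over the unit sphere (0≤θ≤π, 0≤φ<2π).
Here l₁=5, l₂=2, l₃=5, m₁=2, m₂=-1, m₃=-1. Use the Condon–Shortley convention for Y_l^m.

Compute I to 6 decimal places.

0.104819

Rules hold: Σm=0, L=12 even, 3≤5≤7.
N = 11·5·11 = 605
Δ = 2!·8!·2!/13! = 1/38610
Racah Σ t=0..2: t=0:+1/2880 t=1:−1/576 t=2:+1/2880 = -1/960
⇒ 3j(5 2 5; 0 0 0)² = 10/429, sgn +1
Racah Σ t=0..1: t=0:+1/1440 t=1:−1/2880 = 1/2880
⇒ 3j(5 2 5; 2 -1 -1)² = 7/715, sgn +1
4πI² = N·(3j₀)²·(3jₘ)² = 70/507
I = +1·√(0.138067/4π) = 0.10481902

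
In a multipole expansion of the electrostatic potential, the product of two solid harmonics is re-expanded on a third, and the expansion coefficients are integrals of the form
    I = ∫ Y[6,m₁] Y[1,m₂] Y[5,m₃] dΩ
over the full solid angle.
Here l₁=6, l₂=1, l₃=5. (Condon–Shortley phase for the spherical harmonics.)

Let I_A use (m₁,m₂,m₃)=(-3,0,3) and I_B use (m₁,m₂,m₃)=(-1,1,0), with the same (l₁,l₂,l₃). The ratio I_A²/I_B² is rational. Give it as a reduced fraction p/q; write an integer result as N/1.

l's match ⇒ only the (l;m) 3-j factors differ between A and B.
A: triangle coeff Δ(6,1,5) = 1/858; Σ_t [1,1]: t=1:−1/80640 = -1/80640; (3j)²=9/286 [(6 1 5; -3 0 3)], sign=-1
B: triangle coeff Δ(6,1,5) = 1/858; Σ_t [2,2]: t=2:+1/28800 = 1/28800; (3j)²=7/286 [(6 1 5; -1 1 0)], sign=-1
I_A²/I_B² = (9/286)/(7/286) = 9/7

9/7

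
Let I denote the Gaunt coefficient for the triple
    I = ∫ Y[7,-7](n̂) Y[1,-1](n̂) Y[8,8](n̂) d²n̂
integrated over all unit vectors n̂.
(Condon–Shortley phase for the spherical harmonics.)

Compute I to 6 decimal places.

Rules hold: Σm=0, L=16 even, 6≤8≤8.
N = 15·3·17 = 765
Δ = 0!·14!·2!/17! = 1/2040
Racah Σ t=0..0: t=0:+1/25401600 = 1/25401600
⇒ 3j(7 1 8; 0 0 0)² = 8/255, sgn +1
Racah Σ t=0..0: t=0:+1/174356582400 = 1/174356582400
⇒ 3j(7 1 8; -7 -1 8)² = 1/17, sgn +1
4πI² = N·(3j₀)²·(3jₘ)² = 24/17
I = +1·√(1.41176/4π) = 0.33517856

0.335179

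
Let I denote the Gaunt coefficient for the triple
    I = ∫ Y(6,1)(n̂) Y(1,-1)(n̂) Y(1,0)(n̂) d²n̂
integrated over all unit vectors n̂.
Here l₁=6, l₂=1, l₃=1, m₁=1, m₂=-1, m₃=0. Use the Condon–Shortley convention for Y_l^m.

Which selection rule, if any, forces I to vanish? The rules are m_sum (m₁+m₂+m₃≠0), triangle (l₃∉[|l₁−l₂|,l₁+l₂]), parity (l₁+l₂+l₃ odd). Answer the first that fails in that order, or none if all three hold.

Σmᵢ = 0  ✓
l₃∈[|l₁−l₂|,l₁+l₂]=[5,7], have l₃=1  ✗
Σlᵢ = 8 ⇒ even

triangle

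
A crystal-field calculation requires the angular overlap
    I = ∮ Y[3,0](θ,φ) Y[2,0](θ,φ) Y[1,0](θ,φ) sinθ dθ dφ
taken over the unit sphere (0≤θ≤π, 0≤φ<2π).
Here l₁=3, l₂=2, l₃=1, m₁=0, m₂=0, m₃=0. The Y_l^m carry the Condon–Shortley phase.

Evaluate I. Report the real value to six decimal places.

Checks pass: Σm=0; 6 even; l₃=1∈[1,5].
(2·3+1)(2·2+1)(2·1+1) = 105
Δ: 4! 2! 0! / 7! → 1/105
sum: t=2:+1/4 = 1/4
3j²(3 2 1; 0 0 0) = Δ·Π!·Σ² = 3/35  (sign -1)
(m-triple is (0,0,0) — same symbol as above.)
combine: 4πI² = 105·3/35·3/35 = 27/35
take √, sign +1: I = 0.24776670

0.247767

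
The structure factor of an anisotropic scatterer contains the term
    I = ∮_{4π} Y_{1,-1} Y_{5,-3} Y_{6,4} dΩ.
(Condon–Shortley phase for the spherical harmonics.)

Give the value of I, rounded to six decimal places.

m-sum 0 ✓  L=12 even ✓  4≤6≤6 ✓
Π(2lᵢ+1) = 3×11×13 = 429
triangle coeff Δ(1,5,6) = 1/858
Σ_t [0,0]: t=0:+1/14400 = 1/14400
(3j)²=6/143 [(1 5 6; 0 0 0)], sign=+1
Σ_t [0,0]: t=0:+1/161280 = 1/161280
(3j)²=15/286 [(1 5 6; -1 -3 4)], sign=+1
⇒ 4πI² = 135/143
I = (+1)√(135/143/(4π)) = 0.27409047

0.274090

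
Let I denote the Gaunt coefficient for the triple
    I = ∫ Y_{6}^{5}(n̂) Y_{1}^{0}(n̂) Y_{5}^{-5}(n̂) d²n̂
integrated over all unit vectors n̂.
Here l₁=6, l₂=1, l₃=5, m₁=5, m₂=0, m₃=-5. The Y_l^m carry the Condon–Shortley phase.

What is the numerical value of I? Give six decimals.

Checks pass: Σm=0; 12 even; l₃=5∈[5,7].
(2·6+1)(2·1+1)(2·5+1) = 429
Δ: 2! 10! 0! / 13! → 1/858
sum: t=1:−1/14400 = -1/14400
3j²(6 1 5; 0 0 0) = Δ·Π!·Σ² = 6/143  (sign +1)
sum: t=1:−1/3628800 = -1/3628800
3j²(6 1 5; 5 0 -5) = Δ·Π!·Σ² = 1/78  (sign -1)
combine: 4πI² = 429·6/143·1/78 = 3/13
take √, sign -1: I = -0.13551395

-0.135514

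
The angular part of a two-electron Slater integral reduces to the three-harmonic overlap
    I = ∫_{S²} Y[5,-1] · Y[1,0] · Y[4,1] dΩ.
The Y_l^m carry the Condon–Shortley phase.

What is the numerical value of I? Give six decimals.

Rules hold: Σm=0, L=10 even, 4≤4≤6.
N = 11·3·9 = 297
Δ = 2!·8!·0!/11! = 1/495
Racah Σ t=1..1: t=1:−1/576 = -1/576
⇒ 3j(5 1 4; 0 0 0)² = 5/99, sgn -1
Racah Σ t=1..1: t=1:−1/720 = -1/720
⇒ 3j(5 1 4; -1 0 1)² = 8/165, sgn +1
4πI² = N·(3j₀)²·(3jₘ)² = 8/11
I = -1·√(0.727273/4π) = -0.24057125

-0.240571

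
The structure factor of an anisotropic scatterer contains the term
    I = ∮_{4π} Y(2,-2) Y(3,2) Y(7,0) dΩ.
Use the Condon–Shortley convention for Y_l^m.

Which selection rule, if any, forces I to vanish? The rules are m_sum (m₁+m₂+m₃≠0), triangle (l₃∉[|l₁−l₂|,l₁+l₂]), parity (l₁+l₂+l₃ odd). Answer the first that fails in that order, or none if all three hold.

m₁+m₂+m₃ = -2 + 2 + 0 = 0  ✓
triangle: |2−3|=1 ≤ l₃=7 ≤ 2+3=5  ✗
parity: l₁+l₂+l₃ = 12 is even

triangle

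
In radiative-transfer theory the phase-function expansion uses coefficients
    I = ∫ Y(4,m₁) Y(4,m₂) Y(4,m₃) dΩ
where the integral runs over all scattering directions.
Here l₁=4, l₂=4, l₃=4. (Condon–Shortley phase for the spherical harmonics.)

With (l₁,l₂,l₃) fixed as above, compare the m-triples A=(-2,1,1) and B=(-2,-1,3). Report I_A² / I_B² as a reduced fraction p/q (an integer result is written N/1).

Same 4,4,4: normalisation and zero-m 3j drop out of the ratio.
A: Δ: 4! 4! 4! / 13! → 1/450450; sum: t=2:+1/576 t=3:−1/144 t=4:+1/576 = -1/288; 3j²(4 4 4; -2 1 1) = Δ·Π!·Σ² = 20/1001  (sign +1)
B: Δ: 4! 4! 4! / 13! → 1/450450; sum: t=2:+1/576 t=3:−1/864 = 1/1728; 3j²(4 4 4; -2 -1 3) = Δ·Π!·Σ² = 5/1287  (sign -1)
I_A²/I_B² = (20/1001)/(5/1287) = 36/7

36/7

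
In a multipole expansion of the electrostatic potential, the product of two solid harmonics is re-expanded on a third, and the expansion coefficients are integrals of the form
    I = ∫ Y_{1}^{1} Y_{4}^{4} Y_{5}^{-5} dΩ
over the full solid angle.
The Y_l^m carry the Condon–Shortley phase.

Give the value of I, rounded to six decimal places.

m-sum 0 ✓  L=10 even ✓  3≤5≤5 ✓
Π(2lᵢ+1) = 3×9×11 = 297
triangle coeff Δ(1,4,5) = 1/495
Σ_t [0,0]: t=0:+1/576 = 1/576
(3j)²=5/99 [(1 4 5; 0 0 0)], sign=-1
Σ_t [0,0]: t=0:+1/80640 = 1/80640
(3j)²=1/11 [(1 4 5; 1 4 -5)], sign=+1
⇒ 4πI² = 15/11
I = (-1)√(15/11/(4π)) = -0.32941575

-0.329416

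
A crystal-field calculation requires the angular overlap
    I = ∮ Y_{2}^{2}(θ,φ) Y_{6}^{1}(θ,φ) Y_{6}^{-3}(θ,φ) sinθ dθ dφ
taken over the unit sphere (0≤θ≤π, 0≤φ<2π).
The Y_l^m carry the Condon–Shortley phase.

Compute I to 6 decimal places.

0.177674

m-sum 0 ✓  L=14 even ✓  4≤6≤8 ✓
Π(2lᵢ+1) = 5×13×13 = 845
triangle coeff Δ(2,6,6) = 1/90090
Σ_t [0,2]: t=0:+1/69120 t=1:−1/14400 t=2:+1/69120 = -7/172800
(3j)²=14/715 [(2 6 6; 0 0 0)], sign=-1
Σ_t [0,0]: t=0:+1/120960 = 1/120960
(3j)²=24/1001 [(2 6 6; 2 1 -3)], sign=-1
⇒ 4πI² = 48/121
I = (+1)√(48/121/(4π)) = 0.17767364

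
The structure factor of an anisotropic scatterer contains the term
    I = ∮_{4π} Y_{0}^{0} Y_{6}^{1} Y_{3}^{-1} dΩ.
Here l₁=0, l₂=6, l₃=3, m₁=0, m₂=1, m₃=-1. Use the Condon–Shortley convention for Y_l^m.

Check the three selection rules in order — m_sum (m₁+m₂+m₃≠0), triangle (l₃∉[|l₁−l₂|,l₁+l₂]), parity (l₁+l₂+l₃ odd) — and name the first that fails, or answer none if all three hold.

triangle

Σmᵢ = 0  ✓
l₃∈[|l₁−l₂|,l₁+l₂]=[6,6], have l₃=3  ✗
Σlᵢ = 9 ⇒ odd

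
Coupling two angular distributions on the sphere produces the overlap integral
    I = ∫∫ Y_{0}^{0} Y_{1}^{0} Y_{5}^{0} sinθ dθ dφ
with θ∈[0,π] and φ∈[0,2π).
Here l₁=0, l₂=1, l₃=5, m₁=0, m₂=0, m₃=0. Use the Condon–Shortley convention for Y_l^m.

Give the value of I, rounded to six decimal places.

0.000000

l₃=5 ∉ [1,1] — triangle fails ⇒ I = 0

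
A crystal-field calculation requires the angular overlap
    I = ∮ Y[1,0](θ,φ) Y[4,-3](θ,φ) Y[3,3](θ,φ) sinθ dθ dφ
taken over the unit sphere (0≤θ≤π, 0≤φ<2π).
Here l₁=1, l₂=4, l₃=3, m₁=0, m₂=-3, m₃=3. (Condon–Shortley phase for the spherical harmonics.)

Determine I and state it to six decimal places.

-0.162868

Rules hold: Σm=0, L=8 even, 3≤3≤5.
N = 3·9·7 = 189
Δ = 2!·0!·6!/9! = 1/252
Racah Σ t=1..1: t=1:−1/36 = -1/36
⇒ 3j(1 4 3; 0 0 0)² = 4/63, sgn +1
Racah Σ t=1..1: t=1:−1/720 = -1/720
⇒ 3j(1 4 3; 0 -3 3)² = 1/36, sgn -1
4πI² = N·(3j₀)²·(3jₘ)² = 1/3
I = -1·√(0.333333/4π) = -0.16286750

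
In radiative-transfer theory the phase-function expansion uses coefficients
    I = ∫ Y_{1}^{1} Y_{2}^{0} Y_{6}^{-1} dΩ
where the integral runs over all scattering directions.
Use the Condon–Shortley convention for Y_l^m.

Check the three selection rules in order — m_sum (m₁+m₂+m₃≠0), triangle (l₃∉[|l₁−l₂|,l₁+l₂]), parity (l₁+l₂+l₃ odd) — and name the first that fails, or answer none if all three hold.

m₁+m₂+m₃ = 1 + 0 − 1 = 0  ✓
triangle: |1−2|=1 ≤ l₃=6 ≤ 1+2=3  ✗
parity: l₁+l₂+l₃ = 9 is odd

triangle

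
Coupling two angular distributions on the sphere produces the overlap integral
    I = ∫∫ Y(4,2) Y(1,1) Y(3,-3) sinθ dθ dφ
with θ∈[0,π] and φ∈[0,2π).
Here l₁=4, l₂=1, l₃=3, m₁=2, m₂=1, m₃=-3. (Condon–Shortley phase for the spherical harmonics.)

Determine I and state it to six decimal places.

0.061558

Rules hold: Σm=0, L=8 even, 3≤3≤5.
N = 9·3·7 = 189
Δ = 2!·6!·0!/9! = 1/252
Racah Σ t=1..1: t=1:−1/36 = -1/36
⇒ 3j(4 1 3; 0 0 0)² = 4/63, sgn +1
Racah Σ t=2..2: t=2:+1/1440 = 1/1440
⇒ 3j(4 1 3; 2 1 -3)² = 1/252, sgn +1
4πI² = N·(3j₀)²·(3jₘ)² = 1/21
I = +1·√(0.047619/4π) = 0.06155813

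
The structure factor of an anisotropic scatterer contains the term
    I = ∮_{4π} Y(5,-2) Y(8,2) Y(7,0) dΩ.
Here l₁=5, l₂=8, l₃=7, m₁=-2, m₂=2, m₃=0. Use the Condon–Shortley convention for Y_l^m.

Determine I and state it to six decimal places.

-0.064970

Checks pass: Σm=0; 20 even; l₃=7∈[3,13].
(2·5+1)(2·8+1)(2·7+1) = 2805
Δ: 6! 4! 10! / 21! → 1/814773960
sum: t=1:−1/87091200 t=2:+1/4976640 t=3:−1/2073600 t=4:+1/4976640 t=5:−1/87091200 = -1/9676800
3j²(5 8 7; 0 0 0) = Δ·Π!·Σ² = 360/46189  (sign +1)
sum: t=3:−1/26127360 t=4:+1/4976640 t=5:−1/6912000 t=6:+1/74649600 = 41/1306368000
3j²(5 8 7; -2 2 0) = Δ·Π!·Σ² = 1681/692835  (sign -1)
combine: 4πI² = 2805·360/46189·1681/692835 = 605160/11408683
take √, sign -1: I = -0.06496993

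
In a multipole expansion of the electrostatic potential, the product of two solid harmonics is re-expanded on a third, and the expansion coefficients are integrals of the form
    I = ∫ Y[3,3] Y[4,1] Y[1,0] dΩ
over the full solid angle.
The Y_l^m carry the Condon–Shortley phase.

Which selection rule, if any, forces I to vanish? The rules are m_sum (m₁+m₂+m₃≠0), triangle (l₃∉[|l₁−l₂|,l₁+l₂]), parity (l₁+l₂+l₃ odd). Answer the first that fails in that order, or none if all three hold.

m_sum

Σmᵢ = 4  ✗
l₃∈[|l₁−l₂|,l₁+l₂]=[1,7], have l₃=1
Σlᵢ = 8 ⇒ even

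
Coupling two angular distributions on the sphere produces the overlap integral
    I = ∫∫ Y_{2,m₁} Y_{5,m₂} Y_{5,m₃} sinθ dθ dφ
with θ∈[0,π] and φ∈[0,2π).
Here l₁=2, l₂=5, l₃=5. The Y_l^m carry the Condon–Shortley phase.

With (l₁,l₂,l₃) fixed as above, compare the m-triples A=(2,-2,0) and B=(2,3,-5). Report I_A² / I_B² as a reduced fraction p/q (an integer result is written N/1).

14/3

Shared (l₁,l₂,l₃)=(2,5,5): N and (l;000)² cancel in I_A²/I_B².
A: Δ = 2!·2!·8!/13! = 1/38610; Racah Σ t=0..0: t=0:+1/2880 = 1/2880; ⇒ 3j(2 5 5; 2 -2 0)² = 14/429, sgn -1
B: Δ = 2!·2!·8!/13! = 1/38610; Racah Σ t=0..0: t=0:+1/161280 = 1/161280; ⇒ 3j(2 5 5; 2 3 -5)² = 1/143, sgn +1
I_A²/I_B² = (14/429)/(1/143) = 14/3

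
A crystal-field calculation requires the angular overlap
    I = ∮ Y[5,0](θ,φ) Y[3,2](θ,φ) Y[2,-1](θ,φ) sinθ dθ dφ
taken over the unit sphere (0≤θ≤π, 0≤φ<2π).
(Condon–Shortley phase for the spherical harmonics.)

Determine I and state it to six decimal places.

0 + 2 − 1 = 1 ≠ 0: azimuthal integral kills it; I = 0

0.000000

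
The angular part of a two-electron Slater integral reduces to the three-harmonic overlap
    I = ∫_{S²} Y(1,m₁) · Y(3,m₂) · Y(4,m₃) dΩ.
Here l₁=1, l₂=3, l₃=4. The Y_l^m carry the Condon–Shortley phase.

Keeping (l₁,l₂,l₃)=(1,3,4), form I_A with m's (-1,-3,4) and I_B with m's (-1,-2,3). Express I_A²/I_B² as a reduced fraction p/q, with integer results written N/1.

Shared (l₁,l₂,l₃)=(1,3,4): N and (l;000)² cancel in I_A²/I_B².
A: Δ = 0!·2!·6!/9! = 1/252; Racah Σ t=0..0: t=0:+1/1440 = 1/1440; ⇒ 3j(1 3 4; -1 -3 4)² = 1/9, sgn +1
B: Δ = 0!·2!·6!/9! = 1/252; Racah Σ t=0..0: t=0:+1/240 = 1/240; ⇒ 3j(1 3 4; -1 -2 3)² = 1/12, sgn -1
I_A²/I_B² = (1/9)/(1/12) = 4/3

4/3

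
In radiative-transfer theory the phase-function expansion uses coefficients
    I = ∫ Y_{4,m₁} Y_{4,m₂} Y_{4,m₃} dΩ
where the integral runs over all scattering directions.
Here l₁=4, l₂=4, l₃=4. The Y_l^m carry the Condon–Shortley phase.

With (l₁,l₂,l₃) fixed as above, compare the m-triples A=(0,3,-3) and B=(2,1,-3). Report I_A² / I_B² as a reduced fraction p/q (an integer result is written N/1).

Same 4,4,4: normalisation and zero-m 3j drop out of the ratio.
A: Δ: 4! 4! 4! / 13! → 1/450450; sum: t=3:−1/864 t=4:+1/3456 = -1/1152; 3j²(4 4 4; 0 3 -3) = Δ·Π!·Σ² = 7/286  (sign +1)
B: Δ: 4! 4! 4! / 13! → 1/450450; sum: t=1:−1/864 t=2:+1/576 = 1/1728; 3j²(4 4 4; 2 1 -3) = Δ·Π!·Σ² = 5/1287  (sign -1)
I_A²/I_B² = (7/286)/(5/1287) = 63/10

63/10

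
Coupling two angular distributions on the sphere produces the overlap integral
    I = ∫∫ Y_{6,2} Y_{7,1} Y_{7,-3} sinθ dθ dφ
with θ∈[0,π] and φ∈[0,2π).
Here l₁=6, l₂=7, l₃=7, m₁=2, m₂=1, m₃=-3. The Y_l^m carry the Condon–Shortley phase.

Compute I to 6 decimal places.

Checks pass: Σm=0; 20 even; l₃=7∈[1,13].
(2·6+1)(2·7+1)(2·7+1) = 2925
Δ: 6! 6! 8! / 21! → 1/2444321880
sum: t=0:+1/2612736000 t=1:−1/20736000 t=2:+1/1658880 t=3:−1/746496 t=4:+1/1658880 t=5:−1/20736000 t=6:+1/2612736000 = -1/4354560
3j²(6 7 7; 0 0 0) = Δ·Π!·Σ² = 1000/138567  (sign +1)
sum: t=0:+1/1393459200 t=1:−1/21772800 t=2:+1/3317760 t=3:−1/3110400 t=4:+1/19906560 = -1/66355200
3j²(6 7 7; 2 1 -3) = Δ·Π!·Σ² = 21/92378  (sign -1)
combine: 4πI² = 2925·1000/138567·21/92378 = 787500/164109517
take √, sign -1: I = -0.01954130

-0.019541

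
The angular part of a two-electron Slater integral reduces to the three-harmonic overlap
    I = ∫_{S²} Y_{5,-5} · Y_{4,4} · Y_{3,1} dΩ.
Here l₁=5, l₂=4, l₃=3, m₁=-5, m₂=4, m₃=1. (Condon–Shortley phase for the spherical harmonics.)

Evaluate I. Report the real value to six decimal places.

Rules hold: Σm=0, L=12 even, 1≤3≤9.
N = 11·9·7 = 693
Δ = 6!·4!·2!/13! = 1/180180
Racah Σ t=2..4: t=2:+1/576 t=3:−1/144 t=4:+1/576 = -1/288
⇒ 3j(5 4 3; 0 0 0)² = 20/1001, sgn +1
Racah Σ t=6..6: t=6:+1/34560 = 1/34560
⇒ 3j(5 4 3; -5 4 1)² = 14/429, sgn +1
4πI² = N·(3j₀)²·(3jₘ)² = 840/1859
I = +1·√(0.451856/4π) = 0.18962475

0.189625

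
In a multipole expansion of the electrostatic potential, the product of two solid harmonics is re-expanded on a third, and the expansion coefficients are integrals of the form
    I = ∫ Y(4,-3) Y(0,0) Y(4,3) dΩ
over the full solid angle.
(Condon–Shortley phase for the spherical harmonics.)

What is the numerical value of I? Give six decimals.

-0.282095

Checks pass: Σm=0; 8 even; l₃=4∈[4,4].
(2·4+1)(2·0+1)(2·4+1) = 81
Δ: 0! 8! 0! / 9! → 1/9
sum: t=0:+1/576 = 1/576
3j²(4 0 4; 0 0 0) = Δ·Π!·Σ² = 1/9  (sign +1)
sum: t=0:+1/5040 = 1/5040
3j²(4 0 4; -3 0 3) = Δ·Π!·Σ² = 1/9  (sign -1)
combine: 4πI² = 81·1/9·1/9 = 1/1
take √, sign -1: I = -0.28209479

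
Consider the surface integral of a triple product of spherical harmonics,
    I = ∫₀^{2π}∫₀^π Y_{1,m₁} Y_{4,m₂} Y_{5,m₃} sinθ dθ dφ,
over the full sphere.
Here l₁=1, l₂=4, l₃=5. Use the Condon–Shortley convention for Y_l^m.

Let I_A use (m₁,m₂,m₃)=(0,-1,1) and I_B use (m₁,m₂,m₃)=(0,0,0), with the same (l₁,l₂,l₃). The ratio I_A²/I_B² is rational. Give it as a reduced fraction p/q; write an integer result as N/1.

24/25

Shared (l₁,l₂,l₃)=(1,4,5): N and (l;000)² cancel in I_A²/I_B².
A: Δ = 0!·2!·8!/11! = 1/495; Racah Σ t=0..0: t=0:+1/720 = 1/720; ⇒ 3j(1 4 5; 0 -1 1)² = 8/165, sgn +1
B: Δ = 0!·2!·8!/11! = 1/495; Racah Σ t=0..0: t=0:+1/576 = 1/576; ⇒ 3j(1 4 5; 0 0 0)² = 5/99, sgn -1
I_A²/I_B² = (8/165)/(5/99) = 24/25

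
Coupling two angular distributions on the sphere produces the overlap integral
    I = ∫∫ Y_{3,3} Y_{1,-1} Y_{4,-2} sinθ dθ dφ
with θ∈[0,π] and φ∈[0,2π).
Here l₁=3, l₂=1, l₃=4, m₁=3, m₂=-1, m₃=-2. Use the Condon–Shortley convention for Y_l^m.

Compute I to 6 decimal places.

0.061558

Rules hold: Σm=0, L=8 even, 2≤4≤4.
N = 7·3·9 = 189
Δ = 0!·6!·2!/9! = 1/252
Racah Σ t=0..0: t=0:+1/36 = 1/36
⇒ 3j(3 1 4; 0 0 0)² = 4/63, sgn +1
Racah Σ t=0..0: t=0:+1/1440 = 1/1440
⇒ 3j(3 1 4; 3 -1 -2)² = 1/252, sgn +1
4πI² = N·(3j₀)²·(3jₘ)² = 1/21
I = +1·√(0.047619/4π) = 0.06155813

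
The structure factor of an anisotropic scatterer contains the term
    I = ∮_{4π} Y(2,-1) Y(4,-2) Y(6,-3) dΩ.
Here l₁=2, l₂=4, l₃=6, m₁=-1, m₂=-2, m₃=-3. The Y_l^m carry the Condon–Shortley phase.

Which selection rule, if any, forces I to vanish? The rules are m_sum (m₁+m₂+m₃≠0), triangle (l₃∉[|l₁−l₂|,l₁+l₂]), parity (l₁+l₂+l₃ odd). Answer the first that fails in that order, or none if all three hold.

azimuthal sum: -1 − 2 − 3 = -6  ✗
2 ≤ 6 ≤ 6 (triangle on l)
L = 2 + 4 + 6 = 12 (even)

m_sum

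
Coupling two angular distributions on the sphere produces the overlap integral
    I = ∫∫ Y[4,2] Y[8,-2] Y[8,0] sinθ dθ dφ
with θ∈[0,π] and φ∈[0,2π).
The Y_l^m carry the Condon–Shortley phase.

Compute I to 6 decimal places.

-0.115379

Rules hold: Σm=0, L=20 even, 4≤8≤12.
N = 9·17·17 = 2601
Δ = 4!·4!·12!/21! = 1/185175900
Racah Σ t=0..4: t=0:+1/557383680 t=1:−1/21772800 t=2:+1/8294400 t=3:−1/21772800 t=4:+1/557383680 = 1/30965760
⇒ 3j(4 8 8; 0 0 0)² = 36/4199, sgn +1
Racah Σ t=0..2: t=0:+1/49766400 t=1:−1/21772800 t=2:+1/92897280 = -1/66355200
⇒ 3j(4 8 8; 2 -2 0)² = 63/8398, sgn -1
4πI² = N·(3j₀)²·(3jₘ)² = 10206/61009
I = -1·√(0.167287/4π) = -0.11537877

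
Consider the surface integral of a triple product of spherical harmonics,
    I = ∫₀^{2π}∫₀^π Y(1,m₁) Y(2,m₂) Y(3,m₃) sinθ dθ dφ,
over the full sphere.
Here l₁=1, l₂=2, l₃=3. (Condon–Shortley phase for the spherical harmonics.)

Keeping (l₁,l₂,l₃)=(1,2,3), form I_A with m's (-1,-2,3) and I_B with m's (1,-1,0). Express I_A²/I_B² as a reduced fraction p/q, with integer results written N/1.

Shared (l₁,l₂,l₃)=(1,2,3): N and (l;000)² cancel in I_A²/I_B².
A: Δ = 0!·2!·4!/7! = 1/105; Racah Σ t=0..0: t=0:+1/48 = 1/48; ⇒ 3j(1 2 3; -1 -2 3)² = 1/7, sgn +1
B: Δ = 0!·2!·4!/7! = 1/105; Racah Σ t=0..0: t=0:+1/12 = 1/12; ⇒ 3j(1 2 3; 1 -1 0)² = 1/35, sgn -1
I_A²/I_B² = (1/7)/(1/35) = 5/1

5/1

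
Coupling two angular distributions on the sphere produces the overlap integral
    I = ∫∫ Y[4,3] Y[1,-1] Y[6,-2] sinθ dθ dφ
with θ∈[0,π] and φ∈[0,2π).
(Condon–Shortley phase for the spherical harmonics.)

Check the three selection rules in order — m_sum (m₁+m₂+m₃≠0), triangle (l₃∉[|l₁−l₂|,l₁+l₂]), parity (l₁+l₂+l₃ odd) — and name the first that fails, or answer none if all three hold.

azimuthal sum: 3 − 1 − 2 = 0  ✓
3 ≤ 6 ≤ 5 (triangle on l)  ✗
L = 4 + 1 + 6 = 11 (odd)

triangle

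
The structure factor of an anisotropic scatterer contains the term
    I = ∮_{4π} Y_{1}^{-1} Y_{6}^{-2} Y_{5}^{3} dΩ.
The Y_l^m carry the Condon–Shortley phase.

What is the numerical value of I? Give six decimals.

0.100084

m-sum 0 ✓  L=12 even ✓  5≤5≤7 ✓
Π(2lᵢ+1) = 3×13×11 = 429
triangle coeff Δ(1,6,5) = 1/858
Σ_t [1,1]: t=1:−1/14400 = -1/14400
(3j)²=6/143 [(1 6 5; 0 0 0)], sign=+1
Σ_t [2,2]: t=2:+1/161280 = 1/161280
(3j)²=1/143 [(1 6 5; -1 -2 3)], sign=+1
⇒ 4πI² = 18/143
I = (+1)√(18/143/(4π)) = 0.10008369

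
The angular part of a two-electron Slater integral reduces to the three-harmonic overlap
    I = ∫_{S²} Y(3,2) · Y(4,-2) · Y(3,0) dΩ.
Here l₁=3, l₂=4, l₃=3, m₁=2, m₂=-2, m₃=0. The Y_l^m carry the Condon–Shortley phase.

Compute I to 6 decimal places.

Rules hold: Σm=0, L=10 even, 1≤3≤7.
N = 7·9·7 = 441
Δ = 4!·2!·4!/11! = 1/34650
Racah Σ t=1..3: t=1:−1/72 t=2:+1/16 t=3:−1/72 = 5/144
⇒ 3j(3 4 3; 0 0 0)² = 2/77, sgn -1
Racah Σ t=0..1: t=0:+1/96 t=1:−1/72 = -1/288
⇒ 3j(3 4 3; 2 -2 0)² = 1/462, sgn +1
4πI² = N·(3j₀)²·(3jₘ)² = 3/121
I = -1·√(0.0247934/4π) = -0.04441841

-0.044418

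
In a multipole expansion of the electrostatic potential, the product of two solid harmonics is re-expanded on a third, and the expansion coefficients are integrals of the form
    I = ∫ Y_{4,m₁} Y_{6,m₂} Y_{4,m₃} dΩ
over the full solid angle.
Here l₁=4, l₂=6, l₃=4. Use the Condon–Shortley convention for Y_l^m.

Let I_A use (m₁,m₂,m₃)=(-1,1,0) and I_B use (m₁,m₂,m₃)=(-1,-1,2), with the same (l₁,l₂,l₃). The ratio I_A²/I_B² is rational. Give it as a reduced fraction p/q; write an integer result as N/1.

10/9

l's match ⇒ only the (l;m) 3-j factors differ between A and B.
A: triangle coeff Δ(4,6,4) = 1/1261260; Σ_t [3,5]: t=3:−1/3456 t=4:+1/1728 t=5:−1/11520 = 7/34560; (3j)²=7/858 [(4 6 4; -1 1 0)], sign=+1
B: triangle coeff Δ(4,6,4) = 1/1261260; Σ_t [3,5]: t=3:−1/3456 t=4:+1/5760 t=5:−1/172800 = -7/57600; (3j)²=21/2860 [(4 6 4; -1 -1 2)], sign=-1
I_A²/I_B² = (7/858)/(21/2860) = 10/9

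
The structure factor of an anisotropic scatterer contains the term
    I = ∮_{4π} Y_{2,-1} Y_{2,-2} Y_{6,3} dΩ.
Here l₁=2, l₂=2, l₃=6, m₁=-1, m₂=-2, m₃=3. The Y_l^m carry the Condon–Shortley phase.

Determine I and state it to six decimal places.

|2−2|≤6≤2+2 violated ⇒ I = 0

0.000000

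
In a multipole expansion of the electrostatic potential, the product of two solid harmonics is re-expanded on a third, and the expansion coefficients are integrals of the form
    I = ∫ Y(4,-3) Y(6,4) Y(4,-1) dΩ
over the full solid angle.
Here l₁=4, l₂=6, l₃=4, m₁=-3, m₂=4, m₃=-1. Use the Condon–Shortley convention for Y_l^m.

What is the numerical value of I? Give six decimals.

m-sum 0 ✓  L=14 even ✓  2≤4≤10 ✓
Π(2lᵢ+1) = 9×13×9 = 1053
triangle coeff Δ(4,6,4) = 1/1261260
Σ_t [2,4]: t=2:+1/4608 t=3:−1/1296 t=4:+1/4608 = -7/20736
(3j)²=20/1287 [(4 6 4; 0 0 0)], sign=-1
Σ_t [5,6]: t=5:−1/28800 t=6:+1/34560 = -1/172800
(3j)²=1/1430 [(4 6 4; -3 4 -1)], sign=+1
⇒ 4πI² = 18/1573
I = (-1)√(18/1573/(4π)) = -0.03017637

-0.030176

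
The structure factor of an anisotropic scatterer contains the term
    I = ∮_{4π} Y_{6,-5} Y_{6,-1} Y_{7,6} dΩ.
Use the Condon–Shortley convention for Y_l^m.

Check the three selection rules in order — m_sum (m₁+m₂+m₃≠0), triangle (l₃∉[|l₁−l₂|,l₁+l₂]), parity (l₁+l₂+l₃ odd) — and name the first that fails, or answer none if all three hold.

m₁+m₂+m₃ = -5 − 1 + 6 = 0  ✓
triangle: |6−6|=0 ≤ l₃=7 ≤ 6+6=12  ✓
parity: l₁+l₂+l₃ = 19 is odd  ✗

parity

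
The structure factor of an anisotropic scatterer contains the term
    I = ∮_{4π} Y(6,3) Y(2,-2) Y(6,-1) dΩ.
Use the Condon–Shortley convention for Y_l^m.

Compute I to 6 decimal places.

0.177674

Checks pass: Σm=0; 14 even; l₃=6∈[4,8].
(2·6+1)(2·2+1)(2·6+1) = 845
Δ: 2! 10! 2! / 15! → 1/90090
sum: t=0:+1/69120 t=1:−1/14400 t=2:+1/69120 = -7/172800
3j²(6 2 6; 0 0 0) = Δ·Π!·Σ² = 14/715  (sign -1)
sum: t=0:+1/120960 = 1/120960
3j²(6 2 6; 3 -2 -1) = Δ·Π!·Σ² = 24/1001  (sign -1)
combine: 4πI² = 845·14/715·24/1001 = 48/121
take √, sign +1: I = 0.17767364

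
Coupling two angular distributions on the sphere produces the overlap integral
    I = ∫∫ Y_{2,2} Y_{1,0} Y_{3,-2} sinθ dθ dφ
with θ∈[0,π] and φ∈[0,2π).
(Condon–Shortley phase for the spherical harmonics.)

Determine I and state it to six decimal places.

0.184674

Rules hold: Σm=0, L=6 even, 1≤3≤3.
N = 5·3·7 = 105
Δ = 0!·4!·2!/7! = 1/105
Racah Σ t=0..0: t=0:+1/4 = 1/4
⇒ 3j(2 1 3; 0 0 0)² = 3/35, sgn -1
Racah Σ t=0..0: t=0:+1/24 = 1/24
⇒ 3j(2 1 3; 2 0 -2)² = 1/21, sgn -1
4πI² = N·(3j₀)²·(3jₘ)² = 3/7
I = +1·√(0.428571/4π) = 0.18467439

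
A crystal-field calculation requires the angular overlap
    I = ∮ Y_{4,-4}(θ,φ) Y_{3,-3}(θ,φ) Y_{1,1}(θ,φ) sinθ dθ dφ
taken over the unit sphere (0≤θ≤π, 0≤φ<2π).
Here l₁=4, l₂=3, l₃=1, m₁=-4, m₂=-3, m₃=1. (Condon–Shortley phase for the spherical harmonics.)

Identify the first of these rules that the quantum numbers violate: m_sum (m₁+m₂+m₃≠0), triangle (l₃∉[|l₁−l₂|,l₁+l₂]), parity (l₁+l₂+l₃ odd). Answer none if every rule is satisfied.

Σmᵢ = -6  ✗
l₃∈[|l₁−l₂|,l₁+l₂]=[1,7], have l₃=1
Σlᵢ = 8 ⇒ even

m_sum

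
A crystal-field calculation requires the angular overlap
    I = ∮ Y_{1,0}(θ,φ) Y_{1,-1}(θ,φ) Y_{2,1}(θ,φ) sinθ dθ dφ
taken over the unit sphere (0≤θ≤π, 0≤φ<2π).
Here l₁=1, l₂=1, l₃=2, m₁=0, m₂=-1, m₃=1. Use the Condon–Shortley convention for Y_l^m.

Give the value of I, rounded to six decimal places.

Rules hold: Σm=0, L=4 even, 0≤2≤2.
N = 3·3·5 = 45
Δ = 0!·2!·2!/5! = 1/30
Racah Σ t=0..0: t=0:+1/1 = 1/1
⇒ 3j(1 1 2; 0 0 0)² = 2/15, sgn +1
Racah Σ t=0..0: t=0:+1/2 = 1/2
⇒ 3j(1 1 2; 0 -1 1)² = 1/10, sgn -1
4πI² = N·(3j₀)²·(3jₘ)² = 3/5
I = -1·√(0.6/4π) = -0.21850969

-0.218510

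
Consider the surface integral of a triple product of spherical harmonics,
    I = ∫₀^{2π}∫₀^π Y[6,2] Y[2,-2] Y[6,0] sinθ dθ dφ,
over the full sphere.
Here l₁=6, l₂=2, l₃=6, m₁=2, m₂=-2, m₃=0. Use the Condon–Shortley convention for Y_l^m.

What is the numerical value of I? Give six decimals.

Rules hold: Σm=0, L=14 even, 4≤6≤8.
N = 13·5·13 = 845
Δ = 2!·10!·2!/15! = 1/90090
Racah Σ t=0..2: t=0:+1/69120 t=1:−1/14400 t=2:+1/69120 = -7/172800
⇒ 3j(6 2 6; 0 0 0)² = 14/715, sgn -1
Racah Σ t=0..0: t=0:+1/69120 = 1/69120
⇒ 3j(6 2 6; 2 -2 0)² = 4/143, sgn +1
4πI² = N·(3j₀)²·(3jₘ)² = 56/121
I = -1·√(0.46281/4π) = -0.19190947

-0.191909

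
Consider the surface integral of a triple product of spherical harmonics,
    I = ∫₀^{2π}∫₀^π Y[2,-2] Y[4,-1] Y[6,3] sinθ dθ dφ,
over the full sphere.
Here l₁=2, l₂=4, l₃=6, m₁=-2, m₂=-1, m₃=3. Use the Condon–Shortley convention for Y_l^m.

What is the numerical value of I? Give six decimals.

-0.178526

Rules hold: Σm=0, L=12 even, 2≤6≤6.
N = 5·9·13 = 585
Δ = 0!·4!·8!/13! = 1/6435
Racah Σ t=0..0: t=0:+1/2304 = 1/2304
⇒ 3j(2 4 6; 0 0 0)² = 5/143, sgn +1
Racah Σ t=0..0: t=0:+1/17280 = 1/17280
⇒ 3j(2 4 6; -2 -1 3)² = 14/715, sgn -1
4πI² = N·(3j₀)²·(3jₘ)² = 630/1573
I = -1·√(0.400509/4π) = -0.17852580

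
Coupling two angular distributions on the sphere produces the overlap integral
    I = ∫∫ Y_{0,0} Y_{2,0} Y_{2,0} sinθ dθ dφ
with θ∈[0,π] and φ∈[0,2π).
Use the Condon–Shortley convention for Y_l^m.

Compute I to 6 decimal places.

0.282095

Checks pass: Σm=0; 4 even; l₃=2∈[2,2].
(2·0+1)(2·2+1)(2·2+1) = 25
Δ: 0! 0! 4! / 5! → 1/5
sum: t=0:+1/4 = 1/4
3j²(0 2 2; 0 0 0) = Δ·Π!·Σ² = 1/5  (sign +1)
(m-triple is (0,0,0) — same symbol as above.)
combine: 4πI² = 25·1/5·1/5 = 1/1
take √, sign +1: I = 0.28209479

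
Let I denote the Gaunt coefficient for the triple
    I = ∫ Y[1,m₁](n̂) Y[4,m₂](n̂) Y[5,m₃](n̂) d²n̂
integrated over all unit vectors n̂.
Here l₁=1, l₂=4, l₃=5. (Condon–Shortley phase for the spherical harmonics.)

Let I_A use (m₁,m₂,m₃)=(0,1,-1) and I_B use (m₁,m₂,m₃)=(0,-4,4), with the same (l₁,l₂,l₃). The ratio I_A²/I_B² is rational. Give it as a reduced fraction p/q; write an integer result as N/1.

8/3

l's match ⇒ only the (l;m) 3-j factors differ between A and B.
A: triangle coeff Δ(1,4,5) = 1/495; Σ_t [0,0]: t=0:+1/720 = 1/720; (3j)²=8/165 [(1 4 5; 0 1 -1)], sign=+1
B: triangle coeff Δ(1,4,5) = 1/495; Σ_t [0,0]: t=0:+1/40320 = 1/40320; (3j)²=1/55 [(1 4 5; 0 -4 4)], sign=-1
I_A²/I_B² = (8/165)/(1/55) = 8/3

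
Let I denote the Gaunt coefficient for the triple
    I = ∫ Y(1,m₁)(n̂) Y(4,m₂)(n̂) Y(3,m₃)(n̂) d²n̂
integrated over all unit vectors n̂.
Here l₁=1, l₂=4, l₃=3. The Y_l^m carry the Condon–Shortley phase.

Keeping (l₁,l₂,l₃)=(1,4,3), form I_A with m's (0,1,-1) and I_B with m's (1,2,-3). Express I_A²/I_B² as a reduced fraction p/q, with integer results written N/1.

15/1

Same 1,4,3: normalisation and zero-m 3j drop out of the ratio.
A: Δ: 2! 0! 6! / 9! → 1/252; sum: t=1:−1/48 = -1/48; 3j²(1 4 3; 0 1 -1) = Δ·Π!·Σ² = 5/84  (sign -1)
B: Δ: 2! 0! 6! / 9! → 1/252; sum: t=0:+1/1440 = 1/1440; 3j²(1 4 3; 1 2 -3) = Δ·Π!·Σ² = 1/252  (sign +1)
I_A²/I_B² = (5/84)/(1/252) = 15/1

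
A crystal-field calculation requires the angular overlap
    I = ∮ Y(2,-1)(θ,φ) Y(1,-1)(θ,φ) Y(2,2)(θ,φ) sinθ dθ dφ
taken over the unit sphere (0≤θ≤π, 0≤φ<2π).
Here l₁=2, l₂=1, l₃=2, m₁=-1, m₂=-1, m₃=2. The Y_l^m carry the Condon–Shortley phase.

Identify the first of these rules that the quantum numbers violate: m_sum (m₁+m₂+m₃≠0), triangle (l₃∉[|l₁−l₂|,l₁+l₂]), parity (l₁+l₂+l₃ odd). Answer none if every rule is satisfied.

parity

m₁+m₂+m₃ = -1 − 1 + 2 = 0  ✓
triangle: |2−1|=1 ≤ l₃=2 ≤ 2+1=3  ✓
parity: l₁+l₂+l₃ = 5 is odd  ✗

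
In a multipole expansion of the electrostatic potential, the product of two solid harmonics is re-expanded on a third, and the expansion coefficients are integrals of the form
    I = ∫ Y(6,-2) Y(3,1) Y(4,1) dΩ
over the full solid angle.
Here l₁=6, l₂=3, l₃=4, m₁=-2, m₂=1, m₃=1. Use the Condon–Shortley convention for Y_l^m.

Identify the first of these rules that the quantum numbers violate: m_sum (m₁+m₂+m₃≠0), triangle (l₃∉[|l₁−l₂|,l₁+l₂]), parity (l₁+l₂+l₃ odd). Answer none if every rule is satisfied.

Σmᵢ = 0  ✓
l₃∈[|l₁−l₂|,l₁+l₂]=[3,9], have l₃=4  ✓
Σlᵢ = 13 ⇒ odd  ✗

parity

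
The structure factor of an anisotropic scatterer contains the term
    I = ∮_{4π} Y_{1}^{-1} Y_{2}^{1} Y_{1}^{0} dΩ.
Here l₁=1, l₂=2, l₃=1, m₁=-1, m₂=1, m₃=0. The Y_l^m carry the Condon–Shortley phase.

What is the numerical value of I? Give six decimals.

-0.218510

m-sum 0 ✓  L=4 even ✓  1≤1≤3 ✓
Π(2lᵢ+1) = 3×5×3 = 45
triangle coeff Δ(1,2,1) = 1/30
Σ_t [1,1]: t=1:−1/1 = -1/1
(3j)²=2/15 [(1 2 1; 0 0 0)], sign=+1
Σ_t [2,2]: t=2:+1/2 = 1/2
(3j)²=1/10 [(1 2 1; -1 1 0)], sign=-1
⇒ 4πI² = 3/5
I = (-1)√(3/5/(4π)) = -0.21850969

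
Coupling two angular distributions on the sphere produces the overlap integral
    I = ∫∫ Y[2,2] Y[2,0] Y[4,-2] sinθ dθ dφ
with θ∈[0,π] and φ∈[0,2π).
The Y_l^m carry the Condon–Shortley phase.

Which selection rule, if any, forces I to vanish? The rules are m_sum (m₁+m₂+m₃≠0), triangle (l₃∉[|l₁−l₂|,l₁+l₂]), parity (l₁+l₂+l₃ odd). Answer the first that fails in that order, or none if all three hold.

Σmᵢ = 0  ✓
l₃∈[|l₁−l₂|,l₁+l₂]=[0,4], have l₃=4  ✓
Σlᵢ = 8 ⇒ even  ✓

none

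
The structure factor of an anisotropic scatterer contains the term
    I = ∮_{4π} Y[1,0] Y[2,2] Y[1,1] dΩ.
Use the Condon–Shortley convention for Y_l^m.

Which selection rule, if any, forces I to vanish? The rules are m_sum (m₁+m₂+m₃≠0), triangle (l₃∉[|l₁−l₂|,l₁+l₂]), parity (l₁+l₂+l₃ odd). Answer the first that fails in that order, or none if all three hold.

azimuthal sum: 0 + 2 + 1 = 3  ✗
1 ≤ 1 ≤ 3 (triangle on l)
L = 1 + 2 + 1 = 4 (even)

m_sum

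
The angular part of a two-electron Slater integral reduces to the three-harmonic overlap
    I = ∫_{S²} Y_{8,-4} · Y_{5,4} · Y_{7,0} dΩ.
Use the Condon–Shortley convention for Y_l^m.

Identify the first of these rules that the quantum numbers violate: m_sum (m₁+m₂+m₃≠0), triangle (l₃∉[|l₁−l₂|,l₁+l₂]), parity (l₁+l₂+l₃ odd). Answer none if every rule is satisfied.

none

Σmᵢ = 0  ✓
l₃∈[|l₁−l₂|,l₁+l₂]=[3,13], have l₃=7  ✓
Σlᵢ = 20 ⇒ even  ✓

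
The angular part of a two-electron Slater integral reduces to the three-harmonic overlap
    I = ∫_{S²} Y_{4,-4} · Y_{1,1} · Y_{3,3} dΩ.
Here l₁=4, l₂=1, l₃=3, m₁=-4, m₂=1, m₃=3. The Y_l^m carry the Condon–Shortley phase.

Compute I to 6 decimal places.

Checks pass: Σm=0; 8 even; l₃=3∈[3,5].
(2·4+1)(2·1+1)(2·3+1) = 189
Δ: 2! 6! 0! / 9! → 1/252
sum: t=1:−1/36 = -1/36
3j²(4 1 3; 0 0 0) = Δ·Π!·Σ² = 4/63  (sign +1)
sum: t=2:+1/1440 = 1/1440
3j²(4 1 3; -4 1 3) = Δ·Π!·Σ² = 1/9  (sign +1)
combine: 4πI² = 189·4/63·1/9 = 4/3
take √, sign +1: I = 0.32573501

0.325735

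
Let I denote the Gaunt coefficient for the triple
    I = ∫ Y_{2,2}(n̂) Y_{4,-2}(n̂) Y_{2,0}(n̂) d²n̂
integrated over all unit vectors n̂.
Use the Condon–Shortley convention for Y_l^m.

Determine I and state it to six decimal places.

Rules hold: Σm=0, L=8 even, 2≤2≤6.
N = 5·9·5 = 225
Δ = 4!·0!·4!/9! = 1/630
Racah Σ t=2..2: t=2:+1/16 = 1/16
⇒ 3j(2 4 2; 0 0 0)² = 2/35, sgn +1
Racah Σ t=0..0: t=0:+1/96 = 1/96
⇒ 3j(2 4 2; 2 -2 0)² = 1/42, sgn +1
4πI² = N·(3j₀)²·(3jₘ)² = 15/49
I = +1·√(0.306122/4π) = 0.15607835

0.156078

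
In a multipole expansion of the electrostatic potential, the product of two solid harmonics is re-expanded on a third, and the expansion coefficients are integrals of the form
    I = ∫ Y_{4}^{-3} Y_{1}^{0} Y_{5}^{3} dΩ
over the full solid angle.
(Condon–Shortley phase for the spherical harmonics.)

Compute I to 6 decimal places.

-0.196426

Checks pass: Σm=0; 10 even; l₃=5∈[3,5].
(2·4+1)(2·1+1)(2·5+1) = 297
Δ: 0! 8! 2! / 11! → 1/495
sum: t=0:+1/576 = 1/576
3j²(4 1 5; 0 0 0) = Δ·Π!·Σ² = 5/99  (sign -1)
sum: t=0:+1/5040 = 1/5040
3j²(4 1 5; -3 0 3) = Δ·Π!·Σ² = 16/495  (sign +1)
combine: 4πI² = 297·5/99·16/495 = 16/33
take √, sign -1: I = -0.19642560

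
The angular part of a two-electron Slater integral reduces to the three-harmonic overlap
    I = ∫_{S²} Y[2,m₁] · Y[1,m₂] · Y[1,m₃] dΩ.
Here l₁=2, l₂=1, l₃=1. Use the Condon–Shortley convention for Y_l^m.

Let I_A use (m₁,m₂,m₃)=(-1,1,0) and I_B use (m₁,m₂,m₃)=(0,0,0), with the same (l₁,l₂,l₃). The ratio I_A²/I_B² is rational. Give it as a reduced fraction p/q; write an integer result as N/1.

3/4

Shared (l₁,l₂,l₃)=(2,1,1): N and (l;000)² cancel in I_A²/I_B².
A: Δ = 2!·2!·0!/5! = 1/30; Racah Σ t=2..2: t=2:+1/2 = 1/2; ⇒ 3j(2 1 1; -1 1 0)² = 1/10, sgn -1
B: Δ = 2!·2!·0!/5! = 1/30; Racah Σ t=1..1: t=1:−1/1 = -1/1; ⇒ 3j(2 1 1; 0 0 0)² = 2/15, sgn +1
I_A²/I_B² = (1/10)/(2/15) = 3/4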